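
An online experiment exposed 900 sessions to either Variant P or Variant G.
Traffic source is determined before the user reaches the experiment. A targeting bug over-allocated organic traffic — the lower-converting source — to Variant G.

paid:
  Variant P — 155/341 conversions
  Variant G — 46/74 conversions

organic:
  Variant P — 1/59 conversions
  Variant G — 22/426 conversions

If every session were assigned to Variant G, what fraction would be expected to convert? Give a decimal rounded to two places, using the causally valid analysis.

0.31

Here traffic source is a common cause — it drives both which variant a case falls under and the outcome. The crude comparison mixes populations; the stratum-specific rates are the causally relevant ones.
Standardising Variant G to the population traffic source mix: 0.461·46/74 + 0.539·22/426 = 0.314.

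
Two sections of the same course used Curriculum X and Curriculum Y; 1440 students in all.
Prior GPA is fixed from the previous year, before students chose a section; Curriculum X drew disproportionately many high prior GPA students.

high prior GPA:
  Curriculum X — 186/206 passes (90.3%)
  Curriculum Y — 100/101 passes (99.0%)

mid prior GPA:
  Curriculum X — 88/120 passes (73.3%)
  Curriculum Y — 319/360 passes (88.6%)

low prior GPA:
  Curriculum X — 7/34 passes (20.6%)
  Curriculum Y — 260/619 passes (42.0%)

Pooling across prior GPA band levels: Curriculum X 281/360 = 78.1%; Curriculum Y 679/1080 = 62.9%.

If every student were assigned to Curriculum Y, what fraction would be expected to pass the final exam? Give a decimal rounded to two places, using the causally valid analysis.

Since prior GPA band is a pre-existing factor (not a product of the teaching method) and it affects the outcome on its own, it is a confounder. The stratified rates, not the pooled rate, identify the causal effect.
Standardising Curriculum Y to the population prior GPA band mix: 0.213·100/101 + 0.333·319/360 + 0.453·260/619 = 0.697.

0.70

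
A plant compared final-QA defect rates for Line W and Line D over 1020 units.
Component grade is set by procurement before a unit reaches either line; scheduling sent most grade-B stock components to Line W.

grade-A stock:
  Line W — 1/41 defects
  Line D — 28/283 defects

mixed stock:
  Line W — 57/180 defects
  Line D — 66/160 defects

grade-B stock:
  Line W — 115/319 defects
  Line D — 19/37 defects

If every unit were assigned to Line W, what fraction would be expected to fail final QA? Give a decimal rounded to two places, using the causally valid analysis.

Component grade is set before the line has any effect — it is not caused by the line — and it independently drives the outcome. That makes it a confounder, so the causal comparison is within component grade levels.
Standardising Line W to the population component grade mix: 0.318·1/41 + 0.333·57/180 + 0.349·115/319 = 0.239.

0.24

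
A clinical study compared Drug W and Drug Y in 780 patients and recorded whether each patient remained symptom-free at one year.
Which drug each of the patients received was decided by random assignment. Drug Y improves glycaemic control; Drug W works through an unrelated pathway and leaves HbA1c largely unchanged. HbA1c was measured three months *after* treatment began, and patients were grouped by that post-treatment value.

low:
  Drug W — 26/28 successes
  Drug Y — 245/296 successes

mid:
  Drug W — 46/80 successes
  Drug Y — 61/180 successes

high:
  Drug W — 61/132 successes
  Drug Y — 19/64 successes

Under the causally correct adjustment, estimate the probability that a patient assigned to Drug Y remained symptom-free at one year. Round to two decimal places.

The HbA1c-specific comparison favours Drug W throughout, but the pooled figures favour Drug Y. The question is whether to condition on HbA1c.
HbA1c is downstream of the drug. One should not condition on a consequence of treatment, so the overall rates are the right comparison.
So P(outcome | do(Drug Y)) is just the pooled rate for Drug Y: 325/540 = 0.602.

0.60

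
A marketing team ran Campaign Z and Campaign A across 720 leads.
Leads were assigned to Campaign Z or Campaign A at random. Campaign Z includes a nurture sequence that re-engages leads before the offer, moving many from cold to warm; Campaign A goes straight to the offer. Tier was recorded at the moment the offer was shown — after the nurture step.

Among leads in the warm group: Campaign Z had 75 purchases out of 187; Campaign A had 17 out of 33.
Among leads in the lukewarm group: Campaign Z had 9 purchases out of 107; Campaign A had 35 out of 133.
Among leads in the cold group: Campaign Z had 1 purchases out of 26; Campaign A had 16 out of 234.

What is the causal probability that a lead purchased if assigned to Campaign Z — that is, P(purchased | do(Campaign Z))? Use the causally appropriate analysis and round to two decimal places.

0.27

Engagement tier is downstream of the campaign. One should not condition on a consequence of treatment, so the overall rates are the right comparison.
So P(outcome | do(Campaign Z)) is just the pooled rate for Campaign Z: 85/320 = 0.266.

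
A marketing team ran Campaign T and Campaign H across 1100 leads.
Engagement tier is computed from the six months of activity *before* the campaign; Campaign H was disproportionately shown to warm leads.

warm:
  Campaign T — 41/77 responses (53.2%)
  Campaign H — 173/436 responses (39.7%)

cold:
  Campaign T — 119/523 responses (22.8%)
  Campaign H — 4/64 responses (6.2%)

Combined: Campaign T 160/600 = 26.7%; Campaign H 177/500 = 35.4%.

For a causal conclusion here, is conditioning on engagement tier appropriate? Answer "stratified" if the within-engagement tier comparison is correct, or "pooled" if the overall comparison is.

Within every engagement tier level Campaign T has the higher rate, yet pooled Campaign H does — Simpson's reversal.
Engagement tier differs across campaigns for reasons unrelated to any effect of the campaign itself, and it separately predicts the outcome — a classic confounder. We must compare within engagement tier levels.
Within each level — warm: 53.2% vs 39.7%; cold: 22.8% vs 6.2% — Campaign T is higher every time.

stratified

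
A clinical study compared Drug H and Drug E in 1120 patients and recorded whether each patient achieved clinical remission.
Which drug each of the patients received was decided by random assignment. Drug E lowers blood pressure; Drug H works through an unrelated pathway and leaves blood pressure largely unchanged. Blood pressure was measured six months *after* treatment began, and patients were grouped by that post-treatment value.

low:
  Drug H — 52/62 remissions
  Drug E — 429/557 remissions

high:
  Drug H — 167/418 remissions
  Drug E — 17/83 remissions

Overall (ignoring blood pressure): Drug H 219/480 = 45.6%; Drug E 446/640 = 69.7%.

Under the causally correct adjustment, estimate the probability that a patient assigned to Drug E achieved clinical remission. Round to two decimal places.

0.70

Blood pressure is downstream of the drug. One should not condition on a consequence of treatment, so the overall rates are the right comparison.
So P(outcome | do(Drug E)) is just the pooled rate for Drug E: 446/640 = 0.697.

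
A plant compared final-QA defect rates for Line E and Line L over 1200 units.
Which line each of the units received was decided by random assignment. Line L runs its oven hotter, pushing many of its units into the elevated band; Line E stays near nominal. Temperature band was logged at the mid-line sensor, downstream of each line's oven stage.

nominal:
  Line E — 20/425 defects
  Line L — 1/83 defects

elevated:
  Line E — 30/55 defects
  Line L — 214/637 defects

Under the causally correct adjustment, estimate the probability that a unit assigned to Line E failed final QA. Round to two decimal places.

Stratifying would compare lines among units the lines themselves sorted into in-process temperature band groups — a form of selection on an intermediate. The unconditioned pooled rates give the total causal effect.
So P(outcome | do(Line E)) is just the pooled rate for Line E: 50/480 = 0.104.

0.10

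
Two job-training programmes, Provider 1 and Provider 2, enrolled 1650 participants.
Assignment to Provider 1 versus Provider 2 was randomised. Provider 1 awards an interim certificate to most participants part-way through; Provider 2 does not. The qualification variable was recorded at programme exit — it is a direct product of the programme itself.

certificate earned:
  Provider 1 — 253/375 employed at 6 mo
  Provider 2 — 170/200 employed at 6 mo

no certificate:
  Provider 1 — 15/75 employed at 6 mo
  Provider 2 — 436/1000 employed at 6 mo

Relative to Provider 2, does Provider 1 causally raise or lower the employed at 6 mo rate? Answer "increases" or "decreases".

increases

The stratified and pooled comparisons disagree (Provider 2 wins within each qualification attained during the programme; Provider 1 wins overall), so the answer turns on the causal role of qualification attained during the programme.
Qualification attained during the programme is recorded after the programme and is itself shifted by it — it sits on the causal path from programme to outcome. Conditioning on a mediator would strip out part of the effect we want; the pooled comparison gives the total causal effect.
Pooled: Provider 1 59.6% vs Provider 2 50.5%; Provider 1 is higher overall.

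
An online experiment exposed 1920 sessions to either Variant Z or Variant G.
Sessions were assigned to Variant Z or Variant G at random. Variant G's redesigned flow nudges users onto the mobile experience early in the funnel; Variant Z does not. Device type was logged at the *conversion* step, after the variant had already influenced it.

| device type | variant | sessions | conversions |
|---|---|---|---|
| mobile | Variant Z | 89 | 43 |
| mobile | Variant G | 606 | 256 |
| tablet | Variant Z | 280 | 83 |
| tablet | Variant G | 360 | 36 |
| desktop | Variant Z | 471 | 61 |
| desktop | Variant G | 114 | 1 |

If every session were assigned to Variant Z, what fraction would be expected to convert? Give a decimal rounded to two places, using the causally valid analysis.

Device type is recorded after the variant and is itself shifted by it — it sits on the causal path from variant to outcome. Conditioning on a mediator would strip out part of the effect we want; the pooled comparison gives the total causal effect.
So P(outcome | do(Variant Z)) is just the pooled rate for Variant Z: 187/840 = 0.223.

0.22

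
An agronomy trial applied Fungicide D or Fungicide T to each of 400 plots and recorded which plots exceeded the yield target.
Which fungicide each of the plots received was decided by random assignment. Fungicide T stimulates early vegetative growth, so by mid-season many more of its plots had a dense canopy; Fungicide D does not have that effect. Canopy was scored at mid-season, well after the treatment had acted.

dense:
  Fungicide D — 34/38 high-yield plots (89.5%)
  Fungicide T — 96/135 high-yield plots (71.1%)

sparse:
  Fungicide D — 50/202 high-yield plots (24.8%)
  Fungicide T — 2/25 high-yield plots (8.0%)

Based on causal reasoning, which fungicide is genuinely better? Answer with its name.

Fungicide T

Within every mid-season canopy level Fungicide D has the higher rate, yet pooled Fungicide T does — Simpson's reversal.
Mid-season canopy is recorded after the fungicide and is itself shifted by it — it sits on the causal path from fungicide to outcome. Conditioning on a mediator would strip out part of the effect we want; the pooled comparison gives the total causal effect.
Pooled: Fungicide D 35.0% vs Fungicide T 61.3%; Fungicide T is higher overall.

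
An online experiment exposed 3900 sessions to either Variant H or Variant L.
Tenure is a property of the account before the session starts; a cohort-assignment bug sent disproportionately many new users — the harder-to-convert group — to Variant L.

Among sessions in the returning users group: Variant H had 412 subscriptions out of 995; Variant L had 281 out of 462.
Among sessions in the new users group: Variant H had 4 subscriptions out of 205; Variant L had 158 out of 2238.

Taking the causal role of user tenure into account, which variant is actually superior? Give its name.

The user tenure-specific comparison favours Variant L throughout, but the pooled figures favour Variant H. The question is whether to condition on user tenure.
The imbalance in user tenure arose from how sessions were allocated, not from anything the variant did; and user tenure independently affects the outcome. The pooled gap is confounded — condition on user tenure.
Within each level — returning users: 41.4% vs 60.8%; new users: 2.0% vs 7.1% — Variant L is higher every time.

Variant L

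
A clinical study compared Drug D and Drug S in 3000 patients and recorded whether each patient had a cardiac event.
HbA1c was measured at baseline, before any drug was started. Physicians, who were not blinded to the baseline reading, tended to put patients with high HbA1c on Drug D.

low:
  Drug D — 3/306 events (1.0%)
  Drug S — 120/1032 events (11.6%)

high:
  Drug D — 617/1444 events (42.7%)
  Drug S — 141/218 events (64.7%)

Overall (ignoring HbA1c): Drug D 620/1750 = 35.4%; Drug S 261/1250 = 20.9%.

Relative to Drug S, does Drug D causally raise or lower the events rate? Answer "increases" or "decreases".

HbA1c differs across drugs for reasons unrelated to any effect of the drug itself, and it separately predicts the outcome — a classic confounder. We must compare within HbA1c levels.
Within each level — low: 1.0% vs 11.6%; high: 42.7% vs 64.7% — Drug D is lower every time.

decreases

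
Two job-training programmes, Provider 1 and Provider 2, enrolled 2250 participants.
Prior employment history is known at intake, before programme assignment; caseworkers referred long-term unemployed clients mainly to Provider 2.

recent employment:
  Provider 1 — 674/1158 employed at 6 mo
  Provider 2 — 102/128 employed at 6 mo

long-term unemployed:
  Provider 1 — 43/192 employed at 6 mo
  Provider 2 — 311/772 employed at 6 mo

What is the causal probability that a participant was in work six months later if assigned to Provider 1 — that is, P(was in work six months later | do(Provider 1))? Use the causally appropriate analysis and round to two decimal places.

0.43

Prior employment history differs across programmes for reasons unrelated to any effect of the programme itself, and it separately predicts the outcome — a classic confounder. We must compare within prior employment history levels.
Standardising Provider 1 to the population prior employment history mix: 0.572·674/1158 + 0.428·43/192 = 0.429.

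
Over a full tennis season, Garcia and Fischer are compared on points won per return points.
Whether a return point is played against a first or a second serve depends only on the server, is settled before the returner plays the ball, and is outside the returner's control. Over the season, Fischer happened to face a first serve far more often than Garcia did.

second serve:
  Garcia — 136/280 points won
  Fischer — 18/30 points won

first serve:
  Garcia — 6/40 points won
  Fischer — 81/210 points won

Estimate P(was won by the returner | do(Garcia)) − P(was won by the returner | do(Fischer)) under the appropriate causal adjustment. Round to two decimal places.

-0.17

Nothing the player does changes serve type; the imbalance is an allocation artefact. With serve type also predicting the outcome, the pooled figure is confounded, and the within-stratum comparison is the causal one.
Adjusting over the population distribution of serve type: 0.554·(0.486−0.600) + 0.446·(0.150−0.386) = -0.168.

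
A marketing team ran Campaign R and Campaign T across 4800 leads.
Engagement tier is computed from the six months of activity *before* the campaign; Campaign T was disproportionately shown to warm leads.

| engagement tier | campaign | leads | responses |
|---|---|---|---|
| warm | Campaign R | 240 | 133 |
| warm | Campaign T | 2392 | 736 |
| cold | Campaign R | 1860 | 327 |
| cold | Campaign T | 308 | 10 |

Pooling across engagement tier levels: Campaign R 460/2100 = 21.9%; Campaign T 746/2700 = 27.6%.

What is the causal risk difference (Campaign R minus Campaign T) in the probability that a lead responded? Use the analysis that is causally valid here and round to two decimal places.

The imbalance in engagement tier arose from how leads were allocated, not from anything the campaign did; and engagement tier independently affects the outcome. The pooled gap is confounded — condition on engagement tier.
Adjusting over the population distribution of engagement tier: 0.548·(0.554−0.308) + 0.452·(0.176−0.032) = +0.200.

+0.20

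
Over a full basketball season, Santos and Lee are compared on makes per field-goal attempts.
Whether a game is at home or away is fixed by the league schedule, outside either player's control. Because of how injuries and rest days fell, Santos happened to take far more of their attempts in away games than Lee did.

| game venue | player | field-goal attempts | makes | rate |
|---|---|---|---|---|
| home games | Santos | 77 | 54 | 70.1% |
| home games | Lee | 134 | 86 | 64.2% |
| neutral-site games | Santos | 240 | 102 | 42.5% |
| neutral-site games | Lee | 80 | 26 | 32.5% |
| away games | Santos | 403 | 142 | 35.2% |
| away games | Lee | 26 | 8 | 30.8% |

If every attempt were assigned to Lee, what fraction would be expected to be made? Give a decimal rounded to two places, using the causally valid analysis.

0.39

Game venue satisfies the back-door criterion: it is not a descendant of the player, and it blocks the spurious path from player to outcome. Adjusting for it (i.e., using the within-game venue rates) gives the causal effect.
Standardising Lee to the population game venue mix: 0.220·86/134 + 0.333·26/80 + 0.447·8/26 = 0.387.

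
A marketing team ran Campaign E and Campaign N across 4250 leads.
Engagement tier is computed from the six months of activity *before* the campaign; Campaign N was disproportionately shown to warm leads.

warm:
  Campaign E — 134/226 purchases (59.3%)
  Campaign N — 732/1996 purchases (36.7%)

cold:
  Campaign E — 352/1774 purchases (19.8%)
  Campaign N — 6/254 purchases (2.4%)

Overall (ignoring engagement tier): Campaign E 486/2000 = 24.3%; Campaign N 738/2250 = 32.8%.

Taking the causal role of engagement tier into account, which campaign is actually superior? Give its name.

The engagement tier-specific comparison favours Campaign E throughout, but the pooled figures favour Campaign N. The question is whether to condition on engagement tier.
The imbalance in engagement tier arose from how leads were allocated, not from anything the campaign did; and engagement tier independently affects the outcome. The pooled gap is confounded — condition on engagement tier.
Within each level — warm: 59.3% vs 36.7%; cold: 19.8% vs 2.4% — Campaign E is higher every time.

Campaign E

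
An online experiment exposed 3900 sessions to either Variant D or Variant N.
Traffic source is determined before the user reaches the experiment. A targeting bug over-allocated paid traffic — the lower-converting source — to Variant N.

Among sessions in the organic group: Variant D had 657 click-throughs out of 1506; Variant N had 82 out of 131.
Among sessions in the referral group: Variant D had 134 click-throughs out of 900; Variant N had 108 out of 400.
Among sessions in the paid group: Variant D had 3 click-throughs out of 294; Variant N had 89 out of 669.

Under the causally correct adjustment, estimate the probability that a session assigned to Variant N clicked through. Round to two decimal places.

Nothing the variant does changes traffic source; the imbalance is an allocation artefact. With traffic source also predicting the outcome, the pooled figure is confounded, and the within-stratum comparison is the causal one.
Standardising Variant N to the population traffic source mix: 0.420·82/131 + 0.333·108/400 + 0.247·89/669 = 0.386.

0.39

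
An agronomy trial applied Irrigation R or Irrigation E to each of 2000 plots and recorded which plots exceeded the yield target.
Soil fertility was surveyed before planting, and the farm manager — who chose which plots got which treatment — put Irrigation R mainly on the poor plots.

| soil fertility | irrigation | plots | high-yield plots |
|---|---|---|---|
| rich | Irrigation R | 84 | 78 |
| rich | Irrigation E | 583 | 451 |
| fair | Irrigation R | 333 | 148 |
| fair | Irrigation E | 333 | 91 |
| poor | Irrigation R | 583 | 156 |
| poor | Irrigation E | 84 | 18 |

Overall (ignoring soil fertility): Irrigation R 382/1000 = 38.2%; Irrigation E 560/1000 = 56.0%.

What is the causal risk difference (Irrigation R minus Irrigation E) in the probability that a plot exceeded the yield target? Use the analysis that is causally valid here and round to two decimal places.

+0.13

Soil fertility is set before the irrigation has any effect — it is not caused by the irrigation — and it independently drives the outcome. That makes it a confounder, so the causal comparison is within soil fertility levels.
Adjusting over the population distribution of soil fertility: 0.334·(0.929−0.774) + 0.333·(0.444−0.273) + 0.334·(0.268−0.214) = +0.126.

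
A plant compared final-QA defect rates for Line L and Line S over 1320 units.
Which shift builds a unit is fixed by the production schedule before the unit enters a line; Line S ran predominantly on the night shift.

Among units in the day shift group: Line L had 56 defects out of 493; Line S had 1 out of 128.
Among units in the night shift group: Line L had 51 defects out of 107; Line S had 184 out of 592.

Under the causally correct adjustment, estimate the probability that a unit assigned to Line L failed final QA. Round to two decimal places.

Shift is set before the line has any effect — it is not caused by the line — and it independently drives the outcome. That makes it a confounder, so the causal comparison is within shift levels.
Standardising Line L to the population shift mix: 0.470·56/493 + 0.530·51/107 = 0.306.

0.31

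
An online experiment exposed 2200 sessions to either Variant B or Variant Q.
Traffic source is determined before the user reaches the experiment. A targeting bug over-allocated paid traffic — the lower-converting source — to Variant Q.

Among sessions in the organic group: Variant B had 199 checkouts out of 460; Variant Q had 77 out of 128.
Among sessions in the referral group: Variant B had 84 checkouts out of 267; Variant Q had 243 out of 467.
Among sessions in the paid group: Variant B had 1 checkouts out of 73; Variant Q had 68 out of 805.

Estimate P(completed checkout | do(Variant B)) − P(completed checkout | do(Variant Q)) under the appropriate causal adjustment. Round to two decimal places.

-0.14

Within every traffic source level Variant Q has the higher rate, yet pooled Variant B does — Simpson's reversal.
The imbalance in traffic source arose from how sessions were allocated, not from anything the variant did; and traffic source independently affects the outcome. The pooled gap is confounded — condition on traffic source.
Adjusting over the population distribution of traffic source: 0.267·(0.433−0.602) + 0.334·(0.315−0.520) + 0.399·(0.014−0.084) = -0.142.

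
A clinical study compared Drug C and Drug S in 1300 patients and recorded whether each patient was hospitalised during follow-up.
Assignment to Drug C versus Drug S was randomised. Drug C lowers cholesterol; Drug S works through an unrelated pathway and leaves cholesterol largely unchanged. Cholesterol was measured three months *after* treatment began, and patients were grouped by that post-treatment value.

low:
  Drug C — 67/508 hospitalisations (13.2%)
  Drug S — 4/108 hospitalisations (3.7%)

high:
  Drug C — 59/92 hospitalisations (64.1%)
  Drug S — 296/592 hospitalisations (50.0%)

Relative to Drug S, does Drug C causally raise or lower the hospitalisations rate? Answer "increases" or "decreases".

decreases

Cholesterol lies on the pathway drug → cholesterol → outcome, so adjusting for it blocks the indirect effect. For the total causal effect of drug, use the unadjusted pooled rates.
Pooled: Drug C 21.0% vs Drug S 42.9%; Drug C is lower overall.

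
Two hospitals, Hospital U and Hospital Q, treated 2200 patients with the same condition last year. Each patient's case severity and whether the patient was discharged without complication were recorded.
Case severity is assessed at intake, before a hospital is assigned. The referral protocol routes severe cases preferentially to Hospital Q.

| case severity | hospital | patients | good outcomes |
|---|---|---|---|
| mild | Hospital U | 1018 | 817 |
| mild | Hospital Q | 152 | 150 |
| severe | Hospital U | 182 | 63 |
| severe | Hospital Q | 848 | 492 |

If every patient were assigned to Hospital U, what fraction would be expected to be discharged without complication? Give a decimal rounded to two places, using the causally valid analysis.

The case severity-specific comparison favours Hospital Q throughout, but the pooled figures favour Hospital U. The question is whether to condition on case severity.
Since case severity is a pre-existing factor (not a product of the hospital) and it affects the outcome on its own, it is a confounder. The stratified rates, not the pooled rate, identify the causal effect.
Standardising Hospital U to the population case severity mix: 0.532·817/1018 + 0.468·63/182 = 0.589.

0.59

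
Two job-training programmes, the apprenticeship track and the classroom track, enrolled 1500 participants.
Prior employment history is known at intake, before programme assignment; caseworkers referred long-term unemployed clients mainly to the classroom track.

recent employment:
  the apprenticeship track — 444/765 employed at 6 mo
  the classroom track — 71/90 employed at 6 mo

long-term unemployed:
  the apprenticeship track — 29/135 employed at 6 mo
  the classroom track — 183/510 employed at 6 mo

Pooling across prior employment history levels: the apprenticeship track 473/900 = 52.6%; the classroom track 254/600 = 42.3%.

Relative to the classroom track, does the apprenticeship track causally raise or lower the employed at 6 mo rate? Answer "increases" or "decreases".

The imbalance in prior employment history arose from how participants were allocated, not from anything the programme did; and prior employment history independently affects the outcome. The pooled gap is confounded — condition on prior employment history.
Within each level — recent employment: 58.0% vs 78.9%; long-term unemployed: 21.5% vs 35.9% — the classroom track is higher every time.

decreases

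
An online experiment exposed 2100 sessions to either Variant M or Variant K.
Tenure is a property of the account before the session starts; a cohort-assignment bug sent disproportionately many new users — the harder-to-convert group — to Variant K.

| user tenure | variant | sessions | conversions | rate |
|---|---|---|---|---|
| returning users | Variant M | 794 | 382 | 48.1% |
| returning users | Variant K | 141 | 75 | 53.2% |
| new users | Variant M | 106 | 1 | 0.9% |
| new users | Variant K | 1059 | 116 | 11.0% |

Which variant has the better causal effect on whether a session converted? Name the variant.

Variant K

Here user tenure is a common cause — it drives both which variant a case falls under and the outcome. The crude comparison mixes populations; the stratum-specific rates are the causally relevant ones.
Within each level — returning users: 48.1% vs 53.2%; new users: 0.9% vs 11.0% — Variant K is higher every time.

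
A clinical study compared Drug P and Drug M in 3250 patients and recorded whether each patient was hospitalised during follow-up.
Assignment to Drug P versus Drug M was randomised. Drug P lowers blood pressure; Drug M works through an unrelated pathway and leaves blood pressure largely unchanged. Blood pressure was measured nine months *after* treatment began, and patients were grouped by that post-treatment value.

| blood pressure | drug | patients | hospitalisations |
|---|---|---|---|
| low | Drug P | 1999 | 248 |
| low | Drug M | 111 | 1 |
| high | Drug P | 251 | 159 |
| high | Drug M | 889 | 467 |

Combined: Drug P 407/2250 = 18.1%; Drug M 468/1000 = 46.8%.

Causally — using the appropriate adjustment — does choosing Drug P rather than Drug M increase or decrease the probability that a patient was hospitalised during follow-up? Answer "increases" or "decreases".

decreases

Blood pressure is recorded after the drug and is itself shifted by it — it sits on the causal path from drug to outcome. Conditioning on a mediator would strip out part of the effect we want; the pooled comparison gives the total causal effect.
Pooled: Drug P 18.1% vs Drug M 46.8%; Drug P is lower overall.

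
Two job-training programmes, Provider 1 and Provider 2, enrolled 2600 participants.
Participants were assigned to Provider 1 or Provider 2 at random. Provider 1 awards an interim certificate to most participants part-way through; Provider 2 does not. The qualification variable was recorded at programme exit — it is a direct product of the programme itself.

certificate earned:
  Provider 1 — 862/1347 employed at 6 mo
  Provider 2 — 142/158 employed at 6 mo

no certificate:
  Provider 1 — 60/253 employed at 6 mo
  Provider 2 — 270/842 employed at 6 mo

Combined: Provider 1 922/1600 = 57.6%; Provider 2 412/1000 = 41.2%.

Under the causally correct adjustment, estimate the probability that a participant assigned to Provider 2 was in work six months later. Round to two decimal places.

Provider 2 is higher inside every qualification attained during the programme stratum but Provider 1 is higher in aggregate. Whether to stratify depends on how qualification attained during the programme relates to the programme.
Qualification attained during the programme here is a post-treatment variable shaped by the programme; conditioning on it would introduce bias rather than remove it. The overall comparison is the causal one.
So P(outcome | do(Provider 2)) is just the pooled rate for Provider 2: 412/1000 = 0.412.

0.41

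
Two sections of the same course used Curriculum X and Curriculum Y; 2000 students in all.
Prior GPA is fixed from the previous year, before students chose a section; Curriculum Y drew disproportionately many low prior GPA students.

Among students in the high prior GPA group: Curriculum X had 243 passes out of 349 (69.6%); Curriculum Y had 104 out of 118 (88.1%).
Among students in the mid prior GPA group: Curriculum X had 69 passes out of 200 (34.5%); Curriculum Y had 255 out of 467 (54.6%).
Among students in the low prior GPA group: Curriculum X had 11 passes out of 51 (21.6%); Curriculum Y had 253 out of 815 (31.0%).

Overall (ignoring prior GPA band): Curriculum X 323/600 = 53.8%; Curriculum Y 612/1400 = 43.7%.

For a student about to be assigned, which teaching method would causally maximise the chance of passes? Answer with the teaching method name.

Curriculum Y

The prior GPA band-specific comparison favours Curriculum Y throughout, but the pooled figures favour Curriculum X. The question is whether to condition on prior GPA band.
Prior GPA band differs across teaching methods for reasons unrelated to any effect of the teaching method itself, and it separately predicts the outcome — a classic confounder. We must compare within prior GPA band levels.
Within each level — high prior GPA: 69.6% vs 88.1%; mid prior GPA: 34.5% vs 54.6%; low prior GPA: 21.6% vs 31.0% — Curriculum Y is higher every time.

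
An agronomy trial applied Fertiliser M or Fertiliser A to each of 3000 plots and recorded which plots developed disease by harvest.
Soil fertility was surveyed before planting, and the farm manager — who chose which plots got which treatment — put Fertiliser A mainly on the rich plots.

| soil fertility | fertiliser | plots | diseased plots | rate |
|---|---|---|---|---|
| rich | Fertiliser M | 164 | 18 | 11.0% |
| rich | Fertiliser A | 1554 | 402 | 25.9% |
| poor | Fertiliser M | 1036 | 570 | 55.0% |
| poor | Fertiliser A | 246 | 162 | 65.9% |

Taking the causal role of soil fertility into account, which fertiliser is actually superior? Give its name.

Fertiliser M

Soil fertility differs across fertilisers for reasons unrelated to any effect of the fertiliser itself, and it separately predicts the outcome — a classic confounder. We must compare within soil fertility levels.
Within each level — rich: 11.0% vs 25.9%; poor: 55.0% vs 65.9% — Fertiliser M is lower every time.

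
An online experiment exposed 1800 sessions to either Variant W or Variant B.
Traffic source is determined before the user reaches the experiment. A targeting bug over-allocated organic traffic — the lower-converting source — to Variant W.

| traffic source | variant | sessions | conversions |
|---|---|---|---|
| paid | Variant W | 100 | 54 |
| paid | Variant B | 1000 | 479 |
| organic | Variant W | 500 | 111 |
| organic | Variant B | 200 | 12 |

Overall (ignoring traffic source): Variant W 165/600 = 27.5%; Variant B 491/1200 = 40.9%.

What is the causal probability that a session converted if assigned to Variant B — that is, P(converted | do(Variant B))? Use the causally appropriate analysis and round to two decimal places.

The traffic source-specific comparison favours Variant W throughout, but the pooled figures favour Variant B. The question is whether to condition on traffic source.
Here traffic source is a common cause — it drives both which variant a case falls under and the outcome. The crude comparison mixes populations; the stratum-specific rates are the causally relevant ones.
Standardising Variant B to the population traffic source mix: 0.611·479/1000 + 0.389·12/200 = 0.316.

0.32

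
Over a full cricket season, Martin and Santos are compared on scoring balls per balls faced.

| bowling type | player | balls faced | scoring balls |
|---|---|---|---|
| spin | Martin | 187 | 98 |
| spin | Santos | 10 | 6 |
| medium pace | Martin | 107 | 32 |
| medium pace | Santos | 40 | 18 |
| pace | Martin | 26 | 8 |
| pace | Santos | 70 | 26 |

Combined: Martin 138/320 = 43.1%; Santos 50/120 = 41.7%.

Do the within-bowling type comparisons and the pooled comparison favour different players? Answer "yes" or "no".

yes

Within each bowling type level (spin 52.4% vs 60.0%; medium pace 29.9% vs 45.0%; pace 30.8% vs 37.1%), Santos has the higher rate every time. Pooled: 43.1% vs 41.7% — Martin has the higher rate overall. The two comparisons disagree.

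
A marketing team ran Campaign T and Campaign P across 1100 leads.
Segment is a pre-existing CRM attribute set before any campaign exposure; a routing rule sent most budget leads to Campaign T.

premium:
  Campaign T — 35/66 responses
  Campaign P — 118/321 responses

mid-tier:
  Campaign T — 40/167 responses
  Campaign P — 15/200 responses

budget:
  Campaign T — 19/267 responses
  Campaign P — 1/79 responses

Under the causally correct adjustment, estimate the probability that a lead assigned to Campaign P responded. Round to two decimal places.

0.16

Customer segment is set before the campaign has any effect — it is not caused by the campaign — and it independently drives the outcome. That makes it a confounder, so the causal comparison is within customer segment levels.
Standardising Campaign P to the population customer segment mix: 0.352·118/321 + 0.334·15/200 + 0.315·1/79 = 0.158.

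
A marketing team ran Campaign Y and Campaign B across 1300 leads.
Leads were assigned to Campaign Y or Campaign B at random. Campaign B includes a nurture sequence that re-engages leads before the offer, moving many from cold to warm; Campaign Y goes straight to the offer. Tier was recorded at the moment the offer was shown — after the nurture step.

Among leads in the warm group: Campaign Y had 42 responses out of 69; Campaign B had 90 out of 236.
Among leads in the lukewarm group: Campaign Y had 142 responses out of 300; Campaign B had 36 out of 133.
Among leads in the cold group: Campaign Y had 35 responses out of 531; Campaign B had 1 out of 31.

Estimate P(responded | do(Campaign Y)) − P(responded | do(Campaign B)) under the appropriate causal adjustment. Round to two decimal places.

-0.07

Engagement tier here is a post-treatment variable shaped by the campaign; conditioning on it would introduce bias rather than remove it. The overall comparison is the causal one.
The causal difference is the pooled difference: 0.243 − 0.318 = -0.074.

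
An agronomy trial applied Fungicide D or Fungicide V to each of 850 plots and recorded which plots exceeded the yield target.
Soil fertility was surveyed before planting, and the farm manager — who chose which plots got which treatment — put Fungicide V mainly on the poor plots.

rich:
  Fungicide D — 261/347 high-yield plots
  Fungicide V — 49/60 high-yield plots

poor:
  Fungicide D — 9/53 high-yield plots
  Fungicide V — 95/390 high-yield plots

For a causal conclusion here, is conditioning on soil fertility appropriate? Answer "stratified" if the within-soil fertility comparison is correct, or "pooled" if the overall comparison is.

stratified

The soil fertility-specific comparison favours Fungicide V throughout, but the pooled figures favour Fungicide D. The question is whether to condition on soil fertility.
Here soil fertility is a common cause — it drives both which fungicide a case falls under and the outcome. The crude comparison mixes populations; the stratum-specific rates are the causally relevant ones.
Within each level — rich: 75.2% vs 81.7%; poor: 17.0% vs 24.4% — Fungicide V is higher every time.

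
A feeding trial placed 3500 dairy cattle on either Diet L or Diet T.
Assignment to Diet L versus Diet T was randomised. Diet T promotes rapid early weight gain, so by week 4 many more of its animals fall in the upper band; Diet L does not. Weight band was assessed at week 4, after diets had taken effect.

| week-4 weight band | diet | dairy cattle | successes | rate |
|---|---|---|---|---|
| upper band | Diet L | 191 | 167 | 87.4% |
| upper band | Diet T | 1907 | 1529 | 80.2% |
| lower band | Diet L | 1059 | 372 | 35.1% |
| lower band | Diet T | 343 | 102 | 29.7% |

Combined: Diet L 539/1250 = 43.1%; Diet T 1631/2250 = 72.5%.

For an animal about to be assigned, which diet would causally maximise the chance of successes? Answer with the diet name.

Week-4 weight band lies on the pathway diet → week-4 weight band → outcome, so adjusting for it blocks the indirect effect. For the total causal effect of diet, use the unadjusted pooled rates.
Pooled: Diet L 43.1% vs Diet T 72.5%; Diet T is higher overall.

Diet T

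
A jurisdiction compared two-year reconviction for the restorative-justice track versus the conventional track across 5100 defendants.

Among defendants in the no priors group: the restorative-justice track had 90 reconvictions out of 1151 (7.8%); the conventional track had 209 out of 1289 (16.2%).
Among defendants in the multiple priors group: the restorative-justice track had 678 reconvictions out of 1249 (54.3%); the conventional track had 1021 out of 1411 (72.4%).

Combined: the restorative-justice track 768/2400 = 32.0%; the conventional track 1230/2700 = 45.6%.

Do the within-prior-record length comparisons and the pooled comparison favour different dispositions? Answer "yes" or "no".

no

Within each prior-record length level (no priors 7.8% vs 16.2%; multiple priors 54.3% vs 72.4%), the restorative-justice track has the lower rate every time. Pooled: 32.0% vs 45.6% — the restorative-justice track has the lower rate overall. They agree.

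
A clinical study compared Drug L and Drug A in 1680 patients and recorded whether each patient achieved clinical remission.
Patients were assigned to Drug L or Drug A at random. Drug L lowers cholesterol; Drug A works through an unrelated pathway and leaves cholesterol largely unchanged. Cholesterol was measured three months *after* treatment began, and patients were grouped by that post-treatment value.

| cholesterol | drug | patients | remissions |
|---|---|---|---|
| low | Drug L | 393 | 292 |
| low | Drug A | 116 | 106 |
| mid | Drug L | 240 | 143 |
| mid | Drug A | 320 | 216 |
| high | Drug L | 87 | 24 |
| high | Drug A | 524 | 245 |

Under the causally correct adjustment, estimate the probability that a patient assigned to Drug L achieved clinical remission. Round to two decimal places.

The stratified and pooled comparisons disagree (Drug A wins within each cholesterol; Drug L wins overall), so the answer turns on the causal role of cholesterol.
Cholesterol here is a post-treatment variable shaped by the drug; conditioning on it would introduce bias rather than remove it. The overall comparison is the causal one.
So P(outcome | do(Drug L)) is just the pooled rate for Drug L: 459/720 = 0.637.

0.64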